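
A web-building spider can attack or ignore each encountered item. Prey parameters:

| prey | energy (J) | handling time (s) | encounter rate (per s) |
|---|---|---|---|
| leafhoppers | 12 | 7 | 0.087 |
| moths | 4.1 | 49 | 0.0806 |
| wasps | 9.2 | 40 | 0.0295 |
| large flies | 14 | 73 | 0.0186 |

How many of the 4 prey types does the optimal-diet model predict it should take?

1

Rank by E/h (J/s): leafhoppers 1.71, wasps 0.23, large flies 0.192, moths 0.0837. Include each in turn until the next type's E/h falls below the running intake rate.
Rate on top 1: 0.6489. wasps: 0.23 < 0.6489 → exclude; stop.
Optimal diet: leafhoppers — 1 of 4 types.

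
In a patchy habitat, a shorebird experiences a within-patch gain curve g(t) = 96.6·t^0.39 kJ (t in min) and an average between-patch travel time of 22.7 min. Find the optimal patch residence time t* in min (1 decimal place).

14.5 min

Optimal t* satisfies g'(t*) = g(t*)/(T + t*).
g'(t) = 0.39·96.6·t^-0.61. Setting 0.39·96.6·t^-0.61 = 96.6·t^0.39/(22.7+t) gives 0.39(22.7+t) = t, so 0.61·t = 0.39×22.7.
t* = 0.39×22.7/0.61 = 14.51 min.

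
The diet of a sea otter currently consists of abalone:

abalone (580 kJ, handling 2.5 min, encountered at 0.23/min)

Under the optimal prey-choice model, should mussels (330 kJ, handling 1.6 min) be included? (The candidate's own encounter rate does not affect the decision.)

Yes

Intake rate on the current diet: R = (0.23×580) / (1 + 0.23×2.5) = 133.4/1.575 = 84.7 kJ/min.
mussels: E/h = 330/1.6 = 206.2 kJ/min.
206.2 > 84.7, so adding mussels raises the average — include it.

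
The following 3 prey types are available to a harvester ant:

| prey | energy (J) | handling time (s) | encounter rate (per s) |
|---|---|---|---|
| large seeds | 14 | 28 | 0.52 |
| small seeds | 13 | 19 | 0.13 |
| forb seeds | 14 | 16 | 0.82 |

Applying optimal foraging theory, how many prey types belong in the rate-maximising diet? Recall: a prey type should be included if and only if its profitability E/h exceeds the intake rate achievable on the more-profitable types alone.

1

E/h in descending order: forb seeds 0.875, small seeds 0.684, large seeds 0.5 J/s. The optimal diet is the largest prefix of this list for which every included type satisfies E_i/h_i > R on the types above it.
Rate on top 1: 0.813. small seeds: 0.684 < 0.813 → exclude; stop.
Optimal diet: forb seeds — 1 of 3 types.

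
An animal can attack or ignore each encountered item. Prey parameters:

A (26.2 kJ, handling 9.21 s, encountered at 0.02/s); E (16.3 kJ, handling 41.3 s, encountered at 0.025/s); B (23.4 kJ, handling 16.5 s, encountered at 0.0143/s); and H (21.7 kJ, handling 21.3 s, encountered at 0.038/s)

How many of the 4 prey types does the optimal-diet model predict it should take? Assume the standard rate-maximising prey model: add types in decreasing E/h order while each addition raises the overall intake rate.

3

Profitabilities (E/h, kJ/s): A 2.84, B 1.42, H 1.02, E 0.395. Add prey in this order while the next type's profitability exceeds the intake rate on those already taken.
Rate on top 1: 0.4425. B: 1.42 > 0.4425 → include.
Rate on top 2: 0.6046. H: 1.02 > 0.6046 → include.
Rate on top 3: 0.755. E: 0.395 < 0.755 → exclude; stop.
Optimal diet: A, B, H — 3 of 4 types.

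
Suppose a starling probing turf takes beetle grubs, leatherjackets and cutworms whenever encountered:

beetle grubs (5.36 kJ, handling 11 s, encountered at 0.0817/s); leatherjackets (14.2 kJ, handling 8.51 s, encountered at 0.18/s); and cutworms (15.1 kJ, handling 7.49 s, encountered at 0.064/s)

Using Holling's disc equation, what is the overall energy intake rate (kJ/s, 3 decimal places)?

1.013 kJ/s

R = Σλ_iE_i / (1 + Σλ_ih_i)
Numerator: 0.0817×5.36 + 0.18×14.2 + 0.064×15.1 = 3.96
Denominator: 1 + 0.0817×11 + 0.18×8.51 + 0.064×7.49 = 3.91
R = 3.96/3.91 = 1.013 kJ/s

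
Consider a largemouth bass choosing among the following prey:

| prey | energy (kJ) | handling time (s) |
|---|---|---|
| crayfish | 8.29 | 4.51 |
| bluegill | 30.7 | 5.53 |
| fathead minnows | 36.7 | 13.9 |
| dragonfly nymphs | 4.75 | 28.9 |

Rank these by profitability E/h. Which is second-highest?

Profitability E/h (kJ/s): crayfish = 8.29/4.51 = 1.84, bluegill = 30.7/5.53 = 5.55, fathead minnows = 36.7/13.9 = 2.64, dragonfly nymphs = 4.75/28.9 = 0.164.
Ranked: bluegill > fathead minnows > crayfish > dragonfly nymphs.

fathead minnows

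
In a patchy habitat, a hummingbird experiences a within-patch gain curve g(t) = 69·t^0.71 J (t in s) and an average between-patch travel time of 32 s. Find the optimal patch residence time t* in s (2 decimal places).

Optimal t* satisfies g'(t*) = g(t*)/(T + t*).
g'(t) = 0.71·69·t^-0.29. Setting 0.71·69·t^-0.29 = 69·t^0.71/(32+t) gives 0.71(32+t) = t, so 0.29·t = 0.71×32.
t* = 0.71×32/0.29 = 78.34 s.

78.34 s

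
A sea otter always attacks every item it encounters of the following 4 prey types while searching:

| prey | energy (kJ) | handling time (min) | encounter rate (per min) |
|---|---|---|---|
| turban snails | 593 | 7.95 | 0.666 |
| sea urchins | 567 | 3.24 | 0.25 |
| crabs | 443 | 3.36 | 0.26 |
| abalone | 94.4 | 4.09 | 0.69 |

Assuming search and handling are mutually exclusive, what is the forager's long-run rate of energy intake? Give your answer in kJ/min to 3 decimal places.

66.387 kJ/min

R = Σλ_iE_i / (1 + Σλ_ih_i)
Numerator: 0.666×593 + 0.25×567 + 0.26×443 + 0.69×94.4 = 717
Denominator: 1 + 0.666×7.95 + 0.25×3.24 + 0.26×3.36 + 0.69×4.09 = 10.8
R = 717/10.8 = 66.39 kJ/min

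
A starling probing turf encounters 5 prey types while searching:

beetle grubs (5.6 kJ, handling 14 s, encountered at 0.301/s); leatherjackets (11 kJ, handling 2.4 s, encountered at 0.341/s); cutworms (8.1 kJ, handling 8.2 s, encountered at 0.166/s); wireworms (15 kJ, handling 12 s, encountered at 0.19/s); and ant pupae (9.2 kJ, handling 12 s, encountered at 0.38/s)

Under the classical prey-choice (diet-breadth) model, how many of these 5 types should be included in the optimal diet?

1

Rank by E/h (kJ/s): leatherjackets 4.58, wireworms 1.25, cutworms 0.988, ant pupae 0.767, beetle grubs 0.4. Include each in turn until the next type's E/h falls below the running intake rate.
Rate on top 1: 2.063. wireworms: 1.25 < 2.063 → exclude; stop.
Optimal diet: leatherjackets — 1 of 5 types.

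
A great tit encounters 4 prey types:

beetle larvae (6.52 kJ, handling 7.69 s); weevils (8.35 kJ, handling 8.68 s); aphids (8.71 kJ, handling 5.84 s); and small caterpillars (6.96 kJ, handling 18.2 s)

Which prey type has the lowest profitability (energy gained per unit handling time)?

small caterpillars

Profitability E/h (kJ/s): beetle larvae = 6.52/7.69 = 0.848, weevils = 8.35/8.68 = 0.962, aphids = 8.71/5.84 = 1.49, small caterpillars = 6.96/18.2 = 0.382.
Ranked: aphids > weevils > beetle larvae > small caterpillars.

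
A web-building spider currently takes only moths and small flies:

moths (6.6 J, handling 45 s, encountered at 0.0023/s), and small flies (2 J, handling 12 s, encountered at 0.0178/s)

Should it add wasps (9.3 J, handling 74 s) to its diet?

Current rate: (0.0023×6.6 + 0.0178×2)/(1 + 0.0023×45 + 0.0178×12) = 0.03855 J/s.
Profitability of wasps: 9.3/74 = 0.1257 J/s.
0.1257 > 0.03855, so adding wasps raises the average — include it.

Yes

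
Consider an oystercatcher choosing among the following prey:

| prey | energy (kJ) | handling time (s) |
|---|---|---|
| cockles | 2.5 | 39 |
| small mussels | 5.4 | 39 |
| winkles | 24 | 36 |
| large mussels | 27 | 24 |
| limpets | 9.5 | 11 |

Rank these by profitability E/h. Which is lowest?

cockles

Profitability E/h (kJ/s): cockles = 2.5/39 = 0.0641, small mussels = 5.4/39 = 0.138, winkles = 24/36 = 0.667, large mussels = 27/24 = 1.12, limpets = 9.5/11 = 0.864.
Ranked: large mussels > limpets > winkles > small mussels > cockles.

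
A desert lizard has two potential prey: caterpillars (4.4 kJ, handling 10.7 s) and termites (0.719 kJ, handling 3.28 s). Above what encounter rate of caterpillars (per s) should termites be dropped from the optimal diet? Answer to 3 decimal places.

0.107 per s

Drop termites once their profitability E₂/h₂ falls below the rate achievable on caterpillars alone: E₂/h₂ = λE₁/(1 + λh₁).
Solve for λ: λE₁h₂ = E₂(1 + λh₁) → λ(E₁h₂ − E₂h₁) = E₂ → λ = E₂/(E₁h₂ − E₂h₁).
λ = 0.719/(4.4×3.28 − 0.719×10.7) = 0.719/6.739 = 0.1067 per s.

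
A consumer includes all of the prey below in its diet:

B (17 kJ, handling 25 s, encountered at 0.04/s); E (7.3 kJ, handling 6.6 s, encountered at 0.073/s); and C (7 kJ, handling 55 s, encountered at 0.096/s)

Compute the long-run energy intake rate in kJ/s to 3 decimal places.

Energy encountered per unit search time: 0.04×17 + 0.073×7.3 + 0.096×7 = 1.885 kJ/s.
Handling time per unit search time: 0.04×25 + 0.073×6.6 + 0.096×55 = 6.762.
Rate = 1.885/(1 + 6.762) = 0.2428 kJ/s.

0.243 kJ/s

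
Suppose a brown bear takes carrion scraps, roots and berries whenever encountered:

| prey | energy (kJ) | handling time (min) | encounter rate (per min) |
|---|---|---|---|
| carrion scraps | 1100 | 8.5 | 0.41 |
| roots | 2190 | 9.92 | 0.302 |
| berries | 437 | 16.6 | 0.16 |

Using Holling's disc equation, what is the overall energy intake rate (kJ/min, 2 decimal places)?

R = Σλ_iE_i / (1 + Σλ_ih_i)
Numerator: 0.41×1100 + 0.302×2190 + 0.16×437 = 1182
Denominator: 1 + 0.41×8.5 + 0.302×9.92 + 0.16×16.6 = 10.14
R = 1182/10.14 = 116.6 kJ/min

116.63 kJ/min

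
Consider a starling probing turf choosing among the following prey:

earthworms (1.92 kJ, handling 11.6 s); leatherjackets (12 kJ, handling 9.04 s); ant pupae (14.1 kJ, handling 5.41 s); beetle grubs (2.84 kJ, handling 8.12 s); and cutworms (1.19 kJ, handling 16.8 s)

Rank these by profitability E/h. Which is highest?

In descending order of E/h:
ant pupae: 14.1/5.41 = 2.61 kJ/s
leatherjackets: 12/9.04 = 1.33 kJ/s
beetle grubs: 2.84/8.12 = 0.35 kJ/s
earthworms: 1.92/11.6 = 0.166 kJ/s
cutworms: 1.19/16.8 = 0.0708 kJ/s

ant pupae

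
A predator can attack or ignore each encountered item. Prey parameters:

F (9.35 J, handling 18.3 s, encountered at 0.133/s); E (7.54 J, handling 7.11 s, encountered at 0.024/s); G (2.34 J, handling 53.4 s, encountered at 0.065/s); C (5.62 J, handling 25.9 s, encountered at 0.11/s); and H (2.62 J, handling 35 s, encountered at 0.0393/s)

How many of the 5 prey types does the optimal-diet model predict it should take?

E/h in descending order: E 1.06, F 0.511, C 0.217, H 0.0749, G 0.0438 J/s. The optimal diet is the largest prefix of this list for which every included type satisfies E_i/h_i > R on the types above it.
Rate on top 1: 0.1546. F: 0.511 > 0.1546 → include.
Rate on top 2: 0.3952. C: 0.217 < 0.3952 → exclude; stop.
Optimal diet: E, F — 2 of 5 types.

2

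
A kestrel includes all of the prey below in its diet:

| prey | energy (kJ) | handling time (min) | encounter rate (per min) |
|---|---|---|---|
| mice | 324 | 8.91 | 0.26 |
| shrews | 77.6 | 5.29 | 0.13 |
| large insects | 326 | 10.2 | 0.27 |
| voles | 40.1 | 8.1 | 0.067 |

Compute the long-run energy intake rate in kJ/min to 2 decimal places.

25.34 kJ/min

R = (0.26×324 + 0.13×77.6 + 0.27×326 + 0.067×40.1) / (1 + 0.26×8.91 + 0.13×5.29 + 0.27×10.2 + 0.067×8.1) = 185/7.301 = 25.34 kJ/min.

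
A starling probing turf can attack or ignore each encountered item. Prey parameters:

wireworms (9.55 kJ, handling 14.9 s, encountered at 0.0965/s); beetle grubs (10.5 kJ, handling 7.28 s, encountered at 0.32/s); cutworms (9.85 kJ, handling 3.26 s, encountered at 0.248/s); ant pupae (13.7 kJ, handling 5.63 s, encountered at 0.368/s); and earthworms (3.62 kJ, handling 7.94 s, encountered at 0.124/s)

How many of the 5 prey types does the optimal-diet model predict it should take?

Rank by E/h (kJ/s): cutworms 3.02, ant pupae 2.43, beetle grubs 1.44, wireworms 0.641, earthworms 0.456. Include each in turn until the next type's E/h falls below the running intake rate.
Rate on top 1: 1.351. ant pupae: 2.43 > 1.351 → include.
Rate on top 2: 1.929. beetle grubs: 1.44 < 1.929 → exclude; stop.
Optimal diet: cutworms, ant pupae — 2 of 5 types.

2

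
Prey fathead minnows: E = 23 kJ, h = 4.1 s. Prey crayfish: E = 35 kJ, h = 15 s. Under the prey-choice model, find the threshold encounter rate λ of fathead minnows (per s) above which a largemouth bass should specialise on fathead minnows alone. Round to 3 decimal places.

0.174 per s

At the threshold, the rate on fathead minnows alone equals the profitability of crayfish: λ·23/(1 + λ·4.1) = 35/15 = 2.333.
Rearranging, λ(23 − 2.333×4.1) = 2.333, so λ = 2.333/13.43 = 0.1737 per s.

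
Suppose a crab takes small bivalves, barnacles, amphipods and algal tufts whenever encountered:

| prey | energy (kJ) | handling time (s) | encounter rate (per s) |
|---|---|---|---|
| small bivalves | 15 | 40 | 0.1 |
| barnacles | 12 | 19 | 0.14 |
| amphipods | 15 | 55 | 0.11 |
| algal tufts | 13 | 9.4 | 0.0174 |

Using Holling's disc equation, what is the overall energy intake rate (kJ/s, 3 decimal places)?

0.364 kJ/s

R = (0.1×15 + 0.14×12 + 0.11×15 + 0.0174×13) / (1 + 0.1×40 + 0.14×19 + 0.11×55 + 0.0174×9.4) = 5.056/13.87 = 0.3644 kJ/s.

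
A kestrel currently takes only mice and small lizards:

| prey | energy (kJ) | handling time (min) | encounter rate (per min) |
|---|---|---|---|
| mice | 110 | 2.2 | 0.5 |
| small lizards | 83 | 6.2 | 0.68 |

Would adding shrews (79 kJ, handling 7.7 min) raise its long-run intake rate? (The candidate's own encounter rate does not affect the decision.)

No

On mice and small lizards alone, R = ΣλE/(1+Σλh) = 111.4/6.316 = 17.64 kJ/min.
Profitability of shrews: 79/7.7 = 10.26 kJ/min.
Since 10.26 < R, time spent handling shrews is better spent searching.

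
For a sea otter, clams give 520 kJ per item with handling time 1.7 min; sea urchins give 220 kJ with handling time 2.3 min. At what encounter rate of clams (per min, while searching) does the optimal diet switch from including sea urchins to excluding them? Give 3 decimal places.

0.268 per min

The zero-one rule: include sea urchins iff E₂/h₂ > λE₁/(1+λh₁). Equality gives the switch point.
λE₁h₂ = E₂ + λE₂h₁ ⇒ λ = E₂/(E₁h₂ − E₂h₁) = 220/(1196 − 374) = 0.2676 per min.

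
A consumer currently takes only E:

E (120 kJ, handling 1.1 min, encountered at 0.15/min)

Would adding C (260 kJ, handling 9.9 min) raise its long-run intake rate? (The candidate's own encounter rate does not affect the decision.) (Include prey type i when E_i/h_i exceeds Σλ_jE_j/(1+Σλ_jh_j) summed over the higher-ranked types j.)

Yes

On E alone, R = ΣλE/(1+Σλh) = 18/1.165 = 15.45 kJ/min.
C: E/h = 260/9.9 = 26.26 kJ/min.
26.26 > 15.45, so adding C raises the average — include it.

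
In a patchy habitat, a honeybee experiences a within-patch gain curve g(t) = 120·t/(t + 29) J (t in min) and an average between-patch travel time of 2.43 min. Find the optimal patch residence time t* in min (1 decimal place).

Maximise g(t)/(T+t): set derivative to zero → g'(t)(T+t) = g(t).
g'(t) = 120·29/(t + 29)². Setting 120·29/(t+29)² = 120t/[(t+29)(2.43+t)] gives 29(2.43+t) = t(t+29), so t² = 29×2.43 = 70.47.
t* = √70.47 = 8.395 min.

8.4 min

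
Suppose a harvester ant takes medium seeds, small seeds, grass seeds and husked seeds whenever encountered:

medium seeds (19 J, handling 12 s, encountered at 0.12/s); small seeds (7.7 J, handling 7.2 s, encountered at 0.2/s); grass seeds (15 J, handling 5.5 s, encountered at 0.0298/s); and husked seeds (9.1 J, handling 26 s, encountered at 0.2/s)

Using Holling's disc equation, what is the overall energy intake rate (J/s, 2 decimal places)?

0.66 J/s

R = Σλ_iE_i / (1 + Σλ_ih_i)
Numerator: 0.12×19 + 0.2×7.7 + 0.0298×15 + 0.2×9.1 = 6.087
Denominator: 1 + 0.12×12 + 0.2×7.2 + 0.0298×5.5 + 0.2×26 = 9.244
R = 6.087/9.244 = 0.6585 J/s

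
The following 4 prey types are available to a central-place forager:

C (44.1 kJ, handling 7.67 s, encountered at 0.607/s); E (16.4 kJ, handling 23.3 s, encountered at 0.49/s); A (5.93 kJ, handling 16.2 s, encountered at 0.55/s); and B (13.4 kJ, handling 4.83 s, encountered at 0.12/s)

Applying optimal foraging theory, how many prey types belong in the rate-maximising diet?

Rank by E/h (kJ/s): C 5.75, B 2.77, E 0.704, A 0.366. Include each in turn until the next type's E/h falls below the running intake rate.
Rate on top 1: 4.733. B: 2.77 < 4.733 → exclude; stop.
Optimal diet: C — 1 of 4 types.

1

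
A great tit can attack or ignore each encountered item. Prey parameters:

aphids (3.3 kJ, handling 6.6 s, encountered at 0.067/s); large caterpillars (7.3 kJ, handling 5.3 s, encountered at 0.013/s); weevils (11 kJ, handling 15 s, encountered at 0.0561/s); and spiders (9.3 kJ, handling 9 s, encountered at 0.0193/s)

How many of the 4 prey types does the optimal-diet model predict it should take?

E/h in descending order: large caterpillars 1.38, spiders 1.03, weevils 0.733, aphids 0.5 kJ/s. The optimal diet is the largest prefix of this list for which every included type satisfies E_i/h_i > R on the types above it.
Rate on top 1: 0.08878. spiders: 1.03 > 0.08878 → include.
Rate on top 2: 0.2208. weevils: 0.733 > 0.2208 → include.
Rate on top 3: 0.4278. aphids: 0.5 > 0.4278 → include.
Optimal diet: large caterpillars, spiders, weevils, aphids — 4 of 4 types.

4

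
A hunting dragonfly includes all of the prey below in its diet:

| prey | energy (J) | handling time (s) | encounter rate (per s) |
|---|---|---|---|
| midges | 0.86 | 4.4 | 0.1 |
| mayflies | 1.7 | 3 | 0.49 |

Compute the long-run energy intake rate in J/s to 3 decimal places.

R = (0.1×0.86 + 0.49×1.7) / (1 + 0.1×4.4 + 0.49×3) = 0.919/2.91 = 0.3158 J/s.

0.316 J/s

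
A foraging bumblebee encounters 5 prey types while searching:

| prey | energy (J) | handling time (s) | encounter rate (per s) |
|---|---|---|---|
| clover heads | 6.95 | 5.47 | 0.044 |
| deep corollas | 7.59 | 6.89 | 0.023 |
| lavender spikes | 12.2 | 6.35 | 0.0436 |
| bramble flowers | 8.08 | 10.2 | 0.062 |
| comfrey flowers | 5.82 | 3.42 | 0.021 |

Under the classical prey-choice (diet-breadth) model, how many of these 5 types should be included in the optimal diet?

Rank by E/h (J/s): lavender spikes 1.92, comfrey flowers 1.7, clover heads 1.27, deep corollas 1.1, bramble flowers 0.792. Include each in turn until the next type's E/h falls below the running intake rate.
Rate on top 1: 0.4166. comfrey flowers: 1.7 > 0.4166 → include.
Rate on top 2: 0.485. clover heads: 1.27 > 0.485 → include.
Rate on top 3: 0.604. deep corollas: 1.1 > 0.604 → include.
Rate on top 4: 0.6491. bramble flowers: 0.792 > 0.6491 → include.
Optimal diet: lavender spikes, comfrey flowers, clover heads, deep corollas, bramble flowers — 5 of 5 types.

5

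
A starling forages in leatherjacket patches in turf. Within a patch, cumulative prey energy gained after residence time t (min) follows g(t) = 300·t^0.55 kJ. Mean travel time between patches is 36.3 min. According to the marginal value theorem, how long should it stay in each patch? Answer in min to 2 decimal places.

By the marginal value theorem, leave when the instantaneous gain rate g'(t) equals the habitat-wide average g(t)/(T + t).
g'(t) = 0.55·300·t^-0.45. Setting 0.55·300·t^-0.45 = 300·t^0.55/(36.3+t) gives 0.55(36.3+t) = t, so 0.45·t = 0.55×36.3.
t* = 0.55×36.3/0.45 = 44.37 min.

44.37 min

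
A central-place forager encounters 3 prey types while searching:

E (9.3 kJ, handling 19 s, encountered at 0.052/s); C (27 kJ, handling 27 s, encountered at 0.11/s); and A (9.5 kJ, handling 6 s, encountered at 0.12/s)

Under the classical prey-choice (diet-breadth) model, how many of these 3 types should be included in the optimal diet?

2

E/h in descending order: A 1.58, C 1, E 0.489 kJ/s. The optimal diet is the largest prefix of this list for which every included type satisfies E_i/h_i > R on the types above it.
Rate on top 1: 0.6628. C: 1 > 0.6628 → include.
Rate on top 2: 0.8763. E: 0.489 < 0.8763 → exclude; stop.
Optimal diet: A, C — 2 of 3 types.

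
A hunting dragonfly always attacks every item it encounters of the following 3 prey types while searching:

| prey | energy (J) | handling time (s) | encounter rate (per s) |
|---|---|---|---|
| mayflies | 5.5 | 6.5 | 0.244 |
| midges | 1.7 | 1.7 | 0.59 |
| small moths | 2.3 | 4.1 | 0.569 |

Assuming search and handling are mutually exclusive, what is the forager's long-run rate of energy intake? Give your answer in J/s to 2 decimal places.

R = Σλ_iE_i / (1 + Σλ_ih_i)
Numerator: 0.244×5.5 + 0.59×1.7 + 0.569×2.3 = 3.654
Denominator: 1 + 0.244×6.5 + 0.59×1.7 + 0.569×4.1 = 5.922
R = 3.654/5.922 = 0.617 J/s

0.62 J/s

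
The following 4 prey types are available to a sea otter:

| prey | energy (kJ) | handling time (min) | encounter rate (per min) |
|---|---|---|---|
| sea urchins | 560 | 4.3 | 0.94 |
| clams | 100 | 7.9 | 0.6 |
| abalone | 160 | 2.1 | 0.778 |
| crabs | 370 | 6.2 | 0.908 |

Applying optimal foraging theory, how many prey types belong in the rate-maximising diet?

1

Rank by E/h (kJ/min): sea urchins 130, abalone 76.2, crabs 59.7, clams 12.7. Include each in turn until the next type's E/h falls below the running intake rate.
Rate on top 1: 104.4. abalone: 76.2 < 104.4 → exclude; stop.
Optimal diet: sea urchins — 1 of 4 types.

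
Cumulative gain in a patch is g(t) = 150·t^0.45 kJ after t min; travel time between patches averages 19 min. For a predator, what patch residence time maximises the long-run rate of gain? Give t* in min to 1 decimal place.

15.5 min

By the marginal value theorem, leave when the instantaneous gain rate g'(t) equals the habitat-wide average g(t)/(T + t).
g'(t) = 0.45·150·t^-0.55. Setting 0.45·150·t^-0.55 = 150·t^0.45/(19+t) gives 0.45(19+t) = t, so 0.55·t = 0.45×19.
t* = 0.45×19/0.55 = 15.55 min.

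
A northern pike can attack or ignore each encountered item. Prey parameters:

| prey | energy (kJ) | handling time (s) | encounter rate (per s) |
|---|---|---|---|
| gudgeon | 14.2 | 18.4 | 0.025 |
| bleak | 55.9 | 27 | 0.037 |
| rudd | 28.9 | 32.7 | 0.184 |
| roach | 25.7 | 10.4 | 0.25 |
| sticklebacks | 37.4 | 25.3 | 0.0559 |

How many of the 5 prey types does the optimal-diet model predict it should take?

E/h in descending order: roach 2.47, bleak 2.07, sticklebacks 1.48, rudd 0.884, gudgeon 0.772 kJ/s. The optimal diet is the largest prefix of this list for which every included type satisfies E_i/h_i > R on the types above it.
Rate on top 1: 1.785. bleak: 2.07 > 1.785 → include.
Rate on top 2: 1.847. sticklebacks: 1.48 < 1.847 → exclude; stop.
Optimal diet: roach, bleak — 2 of 5 types.

2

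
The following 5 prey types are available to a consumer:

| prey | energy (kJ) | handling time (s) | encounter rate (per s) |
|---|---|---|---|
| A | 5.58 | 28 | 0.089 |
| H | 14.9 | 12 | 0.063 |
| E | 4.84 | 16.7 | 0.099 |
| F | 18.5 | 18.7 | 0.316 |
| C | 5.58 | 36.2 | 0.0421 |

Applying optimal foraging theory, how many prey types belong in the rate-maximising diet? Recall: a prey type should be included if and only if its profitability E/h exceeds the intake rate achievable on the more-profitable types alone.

2

E/h in descending order: H 1.24, F 0.989, E 0.29, A 0.199, C 0.154 kJ/s. The optimal diet is the largest prefix of this list for which every included type satisfies E_i/h_i > R on the types above it.
Rate on top 1: 0.5346. F: 0.989 > 0.5346 → include.
Rate on top 2: 0.8851. E: 0.29 < 0.8851 → exclude; stop.
Optimal diet: H, F — 2 of 5 types.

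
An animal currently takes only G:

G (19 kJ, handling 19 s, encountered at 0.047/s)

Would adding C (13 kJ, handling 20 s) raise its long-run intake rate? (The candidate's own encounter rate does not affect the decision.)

Intake rate on the current diet: R = (0.047×19) / (1 + 0.047×19) = 0.893/1.893 = 0.4717 kJ/s.
Profitability of C: 13/20 = 0.65 kJ/s.
0.65 > 0.4717, so adding C raises the average — include it.

Yes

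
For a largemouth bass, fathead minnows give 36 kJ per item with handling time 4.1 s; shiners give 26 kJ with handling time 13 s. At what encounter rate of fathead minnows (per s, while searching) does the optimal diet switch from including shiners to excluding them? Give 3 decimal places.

0.072 per s

At the threshold, the rate on fathead minnows alone equals the profitability of shiners: λ·36/(1 + λ·4.1) = 26/13 = 2.
Rearranging, λ(36 − 2×4.1) = 2, so λ = 2/27.8 = 0.07194 per s.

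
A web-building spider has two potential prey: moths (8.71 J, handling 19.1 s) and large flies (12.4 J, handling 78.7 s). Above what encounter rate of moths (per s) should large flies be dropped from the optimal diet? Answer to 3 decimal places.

At the threshold, the rate on moths alone equals the profitability of large flies: λ·8.71/(1 + λ·19.1) = 12.4/78.7 = 0.1576.
Rearranging, λ(8.71 − 0.1576×19.1) = 0.1576, so λ = 0.1576/5.701 = 0.02764 per s.

0.028 per s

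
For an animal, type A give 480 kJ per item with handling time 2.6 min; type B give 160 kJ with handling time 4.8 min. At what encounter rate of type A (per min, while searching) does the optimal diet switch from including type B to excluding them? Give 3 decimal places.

0.085 per min

At the threshold, the rate on type A alone equals the profitability of type B: λ·480/(1 + λ·2.6) = 160/4.8 = 33.33.
Rearranging, λ(480 − 33.33×2.6) = 33.33, so λ = 33.33/393.3 = 0.08475 per min.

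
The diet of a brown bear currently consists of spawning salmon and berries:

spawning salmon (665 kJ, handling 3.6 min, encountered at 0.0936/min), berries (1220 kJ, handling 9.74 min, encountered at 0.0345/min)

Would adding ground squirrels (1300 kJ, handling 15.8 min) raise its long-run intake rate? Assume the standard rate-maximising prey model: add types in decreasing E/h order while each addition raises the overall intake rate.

On spawning salmon and berries alone, R = ΣλE/(1+Σλh) = 104.3/1.673 = 62.36 kJ/min.
ground squirrels: E/h = 1300/15.8 = 82.28 kJ/min.
82.28 > 62.36, so adding ground squirrels raises the average — include it.

Yes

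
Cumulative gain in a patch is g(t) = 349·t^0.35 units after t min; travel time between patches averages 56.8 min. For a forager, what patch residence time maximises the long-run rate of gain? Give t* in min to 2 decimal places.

30.58 min

Optimal t* satisfies g'(t*) = g(t*)/(T + t*).
g'(t) = 0.35·349·t^-0.65. Setting 0.35·349·t^-0.65 = 349·t^0.35/(56.8+t) gives 0.35(56.8+t) = t, so 0.65·t = 0.35×56.8.
t* = 0.35×56.8/0.65 = 30.58 min.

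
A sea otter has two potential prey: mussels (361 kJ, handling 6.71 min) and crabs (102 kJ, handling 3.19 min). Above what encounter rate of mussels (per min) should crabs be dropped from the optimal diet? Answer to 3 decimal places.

The zero-one rule: include crabs iff E₂/h₂ > λE₁/(1+λh₁). Equality gives the switch point.
λE₁h₂ = E₂ + λE₂h₁ ⇒ λ = E₂/(E₁h₂ − E₂h₁) = 102/(1152 − 684.4) = 0.2183 per min.

0.218 per min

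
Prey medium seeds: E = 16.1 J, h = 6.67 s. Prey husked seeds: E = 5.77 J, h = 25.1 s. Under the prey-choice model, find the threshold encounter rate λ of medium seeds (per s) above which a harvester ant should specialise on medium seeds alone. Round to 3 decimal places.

0.016 per s

At the threshold, the rate on medium seeds alone equals the profitability of husked seeds: λ·16.1/(1 + λ·6.67) = 5.77/25.1 = 0.2299.
Rearranging, λ(16.1 − 0.2299×6.67) = 0.2299, so λ = 0.2299/14.57 = 0.01578 per s.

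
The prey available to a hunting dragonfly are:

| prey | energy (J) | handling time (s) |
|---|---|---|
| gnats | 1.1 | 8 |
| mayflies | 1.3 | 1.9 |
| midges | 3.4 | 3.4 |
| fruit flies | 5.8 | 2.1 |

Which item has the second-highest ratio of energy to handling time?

midges

In descending order of E/h:
fruit flies: 5.8/2.1 = 2.76 J/s
midges: 3.4/3.4 = 1 J/s
mayflies: 1.3/1.9 = 0.684 J/s
gnats: 1.1/8 = 0.138 J/s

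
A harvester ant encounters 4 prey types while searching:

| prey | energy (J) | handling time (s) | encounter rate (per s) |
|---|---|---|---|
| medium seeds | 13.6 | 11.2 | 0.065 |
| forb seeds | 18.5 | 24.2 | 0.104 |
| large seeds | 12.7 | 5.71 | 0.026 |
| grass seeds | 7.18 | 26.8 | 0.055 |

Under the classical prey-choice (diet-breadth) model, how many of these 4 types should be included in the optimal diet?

E/h in descending order: large seeds 2.22, medium seeds 1.21, forb seeds 0.764, grass seeds 0.268 J/s. The optimal diet is the largest prefix of this list for which every included type satisfies E_i/h_i > R on the types above it.
Rate on top 1: 0.2875. medium seeds: 1.21 > 0.2875 → include.
Rate on top 2: 0.6471. forb seeds: 0.764 > 0.6471 → include.
Rate on top 3: 0.7143. grass seeds: 0.268 < 0.7143 → exclude; stop.
Optimal diet: large seeds, medium seeds, forb seeds — 3 of 4 types.

3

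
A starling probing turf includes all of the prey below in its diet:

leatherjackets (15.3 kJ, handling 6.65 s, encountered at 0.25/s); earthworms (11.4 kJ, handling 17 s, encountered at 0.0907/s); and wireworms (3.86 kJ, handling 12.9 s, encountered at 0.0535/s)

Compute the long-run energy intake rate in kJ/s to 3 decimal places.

R = Σλ_iE_i / (1 + Σλ_ih_i)
Numerator: 0.25×15.3 + 0.0907×11.4 + 0.0535×3.86 = 5.065
Denominator: 1 + 0.25×6.65 + 0.0907×17 + 0.0535×12.9 = 4.895
R = 5.065/4.895 = 1.035 kJ/s

1.035 kJ/s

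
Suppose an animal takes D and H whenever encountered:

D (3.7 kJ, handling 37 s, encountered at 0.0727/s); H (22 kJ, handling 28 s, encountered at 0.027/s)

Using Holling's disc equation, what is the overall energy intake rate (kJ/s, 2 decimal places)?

0.19 kJ/s

Energy encountered per unit search time: 0.0727×3.7 + 0.027×22 = 0.863 kJ/s.
Handling time per unit search time: 0.0727×37 + 0.027×28 = 3.446.
Rate = 0.863/(1 + 3.446) = 0.1941 kJ/s.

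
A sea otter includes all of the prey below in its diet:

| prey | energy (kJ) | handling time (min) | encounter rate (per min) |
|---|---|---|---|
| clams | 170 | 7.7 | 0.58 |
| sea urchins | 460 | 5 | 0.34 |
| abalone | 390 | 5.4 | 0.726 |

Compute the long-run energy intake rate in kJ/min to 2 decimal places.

48.54 kJ/min

R = (0.58×170 + 0.34×460 + 0.726×390) / (1 + 0.58×7.7 + 0.34×5 + 0.726×5.4) = 538.1/11.09 = 48.54 kJ/min.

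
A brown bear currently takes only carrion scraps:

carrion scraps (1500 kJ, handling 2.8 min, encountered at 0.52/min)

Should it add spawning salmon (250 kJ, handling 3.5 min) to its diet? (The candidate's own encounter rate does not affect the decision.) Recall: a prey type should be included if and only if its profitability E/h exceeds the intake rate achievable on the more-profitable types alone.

Current rate: (0.52×1500)/(1 + 0.52×2.8) = 317.6 kJ/min.
Profitability of spawning salmon: 250/3.5 = 71.43 kJ/min.
Since 71.43 < R, time spent handling spawning salmon is better spent searching.

No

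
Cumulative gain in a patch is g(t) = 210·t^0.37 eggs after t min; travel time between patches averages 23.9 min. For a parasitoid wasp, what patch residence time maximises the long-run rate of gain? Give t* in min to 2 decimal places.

14.04 min

Maximise g(t)/(T+t): set derivative to zero → g'(t)(T+t) = g(t).
g'(t) = 0.37·210·t^-0.63. Setting 0.37·210·t^-0.63 = 210·t^0.37/(23.9+t) gives 0.37(23.9+t) = t, so 0.63·t = 0.37×23.9.
t* = 0.37×23.9/0.63 = 14.04 min.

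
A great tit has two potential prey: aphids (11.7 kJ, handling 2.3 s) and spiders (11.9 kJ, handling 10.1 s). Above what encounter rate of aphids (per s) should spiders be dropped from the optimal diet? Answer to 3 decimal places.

At the threshold, the rate on aphids alone equals the profitability of spiders: λ·11.7/(1 + λ·2.3) = 11.9/10.1 = 1.178.
Rearranging, λ(11.7 − 1.178×2.3) = 1.178, so λ = 1.178/8.99 = 0.1311 per s.

0.131 per s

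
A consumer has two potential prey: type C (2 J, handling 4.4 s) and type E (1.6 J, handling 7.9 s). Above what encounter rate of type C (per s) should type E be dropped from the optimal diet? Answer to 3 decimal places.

Drop type E once their profitability E₂/h₂ falls below the rate achievable on type C alone: E₂/h₂ = λE₁/(1 + λh₁).
Solve for λ: λE₁h₂ = E₂(1 + λh₁) → λ(E₁h₂ − E₂h₁) = E₂ → λ = E₂/(E₁h₂ − E₂h₁).
λ = 1.6/(2×7.9 − 1.6×4.4) = 1.6/8.76 = 0.1826 per s.

0.183 per s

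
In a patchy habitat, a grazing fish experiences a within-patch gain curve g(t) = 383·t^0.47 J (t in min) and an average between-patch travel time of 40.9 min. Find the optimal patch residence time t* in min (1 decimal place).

Optimal t* satisfies g'(t*) = g(t*)/(T + t*).
g'(t) = 0.47·383·t^-0.53. Setting 0.47·383·t^-0.53 = 383·t^0.47/(40.9+t) gives 0.47(40.9+t) = t, so 0.53·t = 0.47×40.9.
t* = 0.47×40.9/0.53 = 36.27 min.

36.3 min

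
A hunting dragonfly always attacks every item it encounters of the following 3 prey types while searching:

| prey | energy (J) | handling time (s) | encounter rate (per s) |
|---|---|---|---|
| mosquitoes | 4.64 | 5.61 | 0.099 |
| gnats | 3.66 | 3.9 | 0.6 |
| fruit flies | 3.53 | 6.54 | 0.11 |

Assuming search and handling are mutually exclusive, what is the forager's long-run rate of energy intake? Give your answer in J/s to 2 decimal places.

0.66 J/s

R = (0.099×4.64 + 0.6×3.66 + 0.11×3.53) / (1 + 0.099×5.61 + 0.6×3.9 + 0.11×6.54) = 3.044/4.615 = 0.6595 J/s.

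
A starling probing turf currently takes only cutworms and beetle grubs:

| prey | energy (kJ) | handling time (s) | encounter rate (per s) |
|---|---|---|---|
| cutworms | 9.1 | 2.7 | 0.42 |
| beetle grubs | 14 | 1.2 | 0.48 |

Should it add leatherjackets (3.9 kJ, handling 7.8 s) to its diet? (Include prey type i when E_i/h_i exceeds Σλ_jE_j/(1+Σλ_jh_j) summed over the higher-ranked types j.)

No

On cutworms and beetle grubs alone, R = ΣλE/(1+Σλh) = 10.54/2.71 = 3.89 kJ/s.
Profitability of leatherjackets: 3.9/7.8 = 0.5 kJ/s.
0.5 < 3.89, so adding leatherjackets would lower the average — exclude it.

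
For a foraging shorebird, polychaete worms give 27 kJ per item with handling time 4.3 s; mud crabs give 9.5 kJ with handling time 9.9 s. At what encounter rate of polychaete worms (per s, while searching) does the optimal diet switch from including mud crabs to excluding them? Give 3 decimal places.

At the threshold, the rate on polychaete worms alone equals the profitability of mud crabs: λ·27/(1 + λ·4.3) = 9.5/9.9 = 0.9596.
Rearranging, λ(27 − 0.9596×4.3) = 0.9596, so λ = 0.9596/22.87 = 0.04195 per s.

0.042 per s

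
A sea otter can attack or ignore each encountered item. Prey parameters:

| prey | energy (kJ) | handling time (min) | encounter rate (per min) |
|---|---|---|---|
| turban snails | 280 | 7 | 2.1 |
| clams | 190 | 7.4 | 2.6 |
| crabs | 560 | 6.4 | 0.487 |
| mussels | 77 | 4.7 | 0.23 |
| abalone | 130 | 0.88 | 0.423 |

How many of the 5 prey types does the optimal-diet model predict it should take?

E/h in descending order: abalone 148, crabs 87.5, turban snails 40, clams 25.7, mussels 16.4 kJ/min. The optimal diet is the largest prefix of this list for which every included type satisfies E_i/h_i > R on the types above it.
Rate on top 1: 40.07. crabs: 87.5 > 40.07 → include.
Rate on top 2: 73. turban snails: 40 < 73 → exclude; stop.
Optimal diet: abalone, crabs — 2 of 5 types.

2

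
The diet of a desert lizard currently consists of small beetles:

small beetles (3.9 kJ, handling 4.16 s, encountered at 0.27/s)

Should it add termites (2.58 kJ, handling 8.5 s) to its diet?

No

On small beetles alone, R = ΣλE/(1+Σλh) = 1.053/2.123 = 0.4959 kJ/s.
Profitability of termites: 2.58/8.5 = 0.3035 kJ/s.
0.3035 < 0.4959, so adding termites would lower the average — exclude it.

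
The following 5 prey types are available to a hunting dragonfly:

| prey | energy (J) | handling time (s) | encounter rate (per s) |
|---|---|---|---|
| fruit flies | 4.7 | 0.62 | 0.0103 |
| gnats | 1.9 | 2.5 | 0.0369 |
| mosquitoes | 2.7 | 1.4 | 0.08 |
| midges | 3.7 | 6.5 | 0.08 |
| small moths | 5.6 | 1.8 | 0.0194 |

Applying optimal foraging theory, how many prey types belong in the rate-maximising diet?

Profitabilities (E/h, J/s): fruit flies 7.58, small moths 3.11, mosquitoes 1.93, gnats 0.76, midges 0.569. Add prey in this order while the next type's profitability exceeds the intake rate on those already taken.
Rate on top 1: 0.0481. small moths: 3.11 > 0.0481 → include.
Rate on top 2: 0.1508. mosquitoes: 1.93 > 0.1508 → include.
Rate on top 3: 0.3235. gnats: 0.76 > 0.3235 → include.
Rate on top 4: 0.3558. midges: 0.569 > 0.3558 → include.
Optimal diet: fruit flies, small moths, mosquitoes, gnats, midges — 5 of 5 types.

5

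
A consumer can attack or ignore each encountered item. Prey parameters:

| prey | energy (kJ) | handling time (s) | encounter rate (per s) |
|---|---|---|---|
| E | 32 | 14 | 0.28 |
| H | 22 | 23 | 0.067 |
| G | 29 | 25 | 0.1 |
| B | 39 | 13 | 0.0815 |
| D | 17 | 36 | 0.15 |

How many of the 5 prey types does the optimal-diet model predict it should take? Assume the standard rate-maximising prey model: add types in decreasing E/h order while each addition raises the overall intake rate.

2

E/h in descending order: B 3, E 2.29, G 1.16, H 0.957, D 0.472 kJ/s. The optimal diet is the largest prefix of this list for which every included type satisfies E_i/h_i > R on the types above it.
Rate on top 1: 1.543. E: 2.29 > 1.543 → include.
Rate on top 2: 2.03. G: 1.16 < 2.03 → exclude; stop.
Optimal diet: B, E — 2 of 5 types.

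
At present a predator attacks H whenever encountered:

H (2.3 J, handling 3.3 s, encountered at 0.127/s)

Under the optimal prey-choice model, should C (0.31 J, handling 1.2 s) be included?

Yes

Intake rate on the current diet: R = (0.127×2.3) / (1 + 0.127×3.3) = 0.2921/1.419 = 0.2058 J/s.
Profitability of C: 0.31/1.2 = 0.2583 J/s.
0.2583 > 0.2058, so adding C raises the average — include it.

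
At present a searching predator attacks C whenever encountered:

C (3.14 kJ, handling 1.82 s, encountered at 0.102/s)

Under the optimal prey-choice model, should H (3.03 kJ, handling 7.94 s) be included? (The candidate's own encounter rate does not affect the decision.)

Yes

On C alone, R = ΣλE/(1+Σλh) = 0.3203/1.186 = 0.2701 kJ/s.
Profitability of H: 3.03/7.94 = 0.3816 kJ/s.
Since 0.3816 > R, including H increases the long-run rate.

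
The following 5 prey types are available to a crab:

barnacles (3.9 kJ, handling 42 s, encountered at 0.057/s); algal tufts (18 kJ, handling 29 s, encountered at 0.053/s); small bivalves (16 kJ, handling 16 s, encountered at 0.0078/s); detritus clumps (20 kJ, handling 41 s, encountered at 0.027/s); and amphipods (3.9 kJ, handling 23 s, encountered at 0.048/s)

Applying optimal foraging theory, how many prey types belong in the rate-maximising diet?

3

Rank by E/h (kJ/s): small bivalves 1, algal tufts 0.621, detritus clumps 0.488, amphipods 0.17, barnacles 0.0929. Include each in turn until the next type's E/h falls below the running intake rate.
Rate on top 1: 0.111. algal tufts: 0.621 > 0.111 → include.
Rate on top 2: 0.4053. detritus clumps: 0.488 > 0.4053 → include.
Rate on top 3: 0.4295. amphipods: 0.17 < 0.4295 → exclude; stop.
Optimal diet: small bivalves, algal tufts, detritus clumps — 3 of 5 types.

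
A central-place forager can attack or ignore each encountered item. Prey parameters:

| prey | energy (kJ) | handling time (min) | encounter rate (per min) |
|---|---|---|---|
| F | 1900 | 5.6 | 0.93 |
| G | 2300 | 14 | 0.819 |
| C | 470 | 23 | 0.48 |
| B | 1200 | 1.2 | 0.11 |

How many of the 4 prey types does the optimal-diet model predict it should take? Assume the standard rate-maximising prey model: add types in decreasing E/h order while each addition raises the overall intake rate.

Rank by E/h (kJ/min): B 1e+03, F 339, G 164, C 20.4. Include each in turn until the next type's E/h falls below the running intake rate.
Rate on top 1: 116.6. F: 339 > 116.6 → include.
Rate on top 2: 299.5. G: 164 < 299.5 → exclude; stop.
Optimal diet: B, F — 2 of 4 types.

2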